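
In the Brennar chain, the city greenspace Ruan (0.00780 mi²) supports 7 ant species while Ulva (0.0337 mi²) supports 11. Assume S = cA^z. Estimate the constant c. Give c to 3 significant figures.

z = ln(S₂/S₁) / ln(A₂/A₁) = ln(11/7) / ln(0.0337/0.0078) = 0.4520 / 1.4634 = 0.3089
c = S₁ / A₁^z = 7 / 0.0078^0.3089 = 7 / 0.2233 = 31.34

31.3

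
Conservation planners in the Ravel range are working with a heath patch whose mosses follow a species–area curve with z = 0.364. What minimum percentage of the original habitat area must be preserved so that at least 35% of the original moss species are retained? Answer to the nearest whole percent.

Need (A_new/A_old)^0.364 = 0.35, so A_new/A_old = 0.35^(1/0.364) = 0.35^2.747
ln(A_new/A_old) = ln 0.35 / 0.364 = -1.0498 / 0.364 = -2.8841
A_new/A_old = e^-2.8841 ≈ 0.0559

6%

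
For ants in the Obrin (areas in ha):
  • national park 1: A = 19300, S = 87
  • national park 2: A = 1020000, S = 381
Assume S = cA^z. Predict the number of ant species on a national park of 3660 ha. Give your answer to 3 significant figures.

46.9

z = ln(381/87) / ln(1020000/19300) = 1.4769 / 3.9675 = 0.3723
c = 87 / 19300^0.3723 = 87 / 39.38 = 2.209
S₃ = 2.209 × 3660^0.3723 = 2.209 × 21.21 ≈ 46.85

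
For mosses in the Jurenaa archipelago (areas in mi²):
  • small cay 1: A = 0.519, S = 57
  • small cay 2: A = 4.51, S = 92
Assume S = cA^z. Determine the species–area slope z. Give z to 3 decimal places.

0.221

Taking logs: ln S = ln c + z ln A, so z = (ln S₂ − ln S₁)/(ln A₂ − ln A₁).
z = ln(92/57) / ln(4.51/0.519) = ln(1.614) / ln(8.69) = 0.4787 / 2.1621 = 0.2214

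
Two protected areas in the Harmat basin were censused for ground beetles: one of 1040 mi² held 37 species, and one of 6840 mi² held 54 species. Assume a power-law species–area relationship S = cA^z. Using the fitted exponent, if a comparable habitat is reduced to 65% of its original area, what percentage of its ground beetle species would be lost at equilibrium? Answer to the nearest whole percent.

8%

z = ln(54/37) / ln(6840/1040) = 0.3781 / 1.8836 = 0.2007
S_new/S_old = (A_new/A_old)^z = 0.65^0.2007 = exp(0.2007 × -0.4308) = 0.9172
Fraction lost = 1 − 0.9172 = 0.08283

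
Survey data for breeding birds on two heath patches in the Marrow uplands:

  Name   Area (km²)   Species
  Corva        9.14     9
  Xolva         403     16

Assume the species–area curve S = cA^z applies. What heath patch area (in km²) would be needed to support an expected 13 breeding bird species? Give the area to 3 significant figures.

103 km²

z = ln(16/9) / ln(403/9.14) = 0.5754 / 3.7863 = 0.1520
c = 9 / 9.14^0.1520 = 9 / 1.4 = 6.43
A = (13/6.43)^(1/0.1520) ⇒ ln A = ln(2.022)/0.1520 = 4.6325
A = e^4.6325 ≈ 102.8 km²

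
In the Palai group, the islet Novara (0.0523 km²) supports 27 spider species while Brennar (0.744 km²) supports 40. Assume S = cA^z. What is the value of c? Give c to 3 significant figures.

z = ln(S₂/S₁) / ln(A₂/A₁) = ln(40/27) / ln(0.744/0.0523) = 0.3930 / 2.6550 = 0.1480
c = S₁ / A₁^z = 27 / 0.0523^0.1480 = 27 / 0.6461 = 41.79

41.8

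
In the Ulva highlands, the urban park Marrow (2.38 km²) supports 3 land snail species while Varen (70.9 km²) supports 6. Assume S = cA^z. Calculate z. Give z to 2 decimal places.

0.20

Taking logs: ln S = ln c + z ln A, so z = (ln S₂ − ln S₁)/(ln A₂ − ln A₁).
z = ln(6/3) / ln(70.9/2.38) = ln(2) / ln(29.79) = 0.6931 / 3.3942 = 0.2042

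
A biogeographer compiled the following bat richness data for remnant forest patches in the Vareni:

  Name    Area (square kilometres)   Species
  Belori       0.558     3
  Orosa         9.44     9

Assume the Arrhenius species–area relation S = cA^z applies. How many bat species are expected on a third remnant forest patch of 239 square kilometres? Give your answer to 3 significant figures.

z = ln(9/3) / ln(9.44/0.558) = 1.0986 / 2.8284 = 0.3884
c = 3 / 0.558^0.3884 = 3 / 0.7972 = 3.763
S₃ = 3.763 × 239^0.3884 = 3.763 × 8.391 ≈ 31.58

31.6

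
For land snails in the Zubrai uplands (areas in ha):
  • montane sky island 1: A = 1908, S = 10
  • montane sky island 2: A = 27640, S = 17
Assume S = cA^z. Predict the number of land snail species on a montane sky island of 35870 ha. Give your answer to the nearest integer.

18

z = ln(17/10) / ln(27640/1908) = 0.5306 / 2.6732 = 0.1985
c = 10 / 1908^0.1985 = 10 / 4.479 = 2.233
S₃ = 2.233 × 35870^0.1985 = 2.233 × 8.019 ≈ 17.9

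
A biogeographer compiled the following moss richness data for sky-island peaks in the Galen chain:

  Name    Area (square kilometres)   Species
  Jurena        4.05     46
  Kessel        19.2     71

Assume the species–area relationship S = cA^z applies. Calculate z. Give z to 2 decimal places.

0.28

Taking logs: ln S = ln c + z ln A, so z = (ln S₂ − ln S₁)/(ln A₂ − ln A₁).
z = ln(71/46) / ln(19.2/4.05) = ln(1.543) / ln(4.741) = 0.4340 / 1.5562 = 0.2789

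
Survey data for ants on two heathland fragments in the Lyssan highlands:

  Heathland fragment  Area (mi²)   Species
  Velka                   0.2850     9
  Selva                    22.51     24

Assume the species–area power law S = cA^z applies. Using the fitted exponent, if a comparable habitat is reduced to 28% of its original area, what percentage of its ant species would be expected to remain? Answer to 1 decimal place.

75.1%

z = ln(24/9) / ln(22.51/0.285) = 0.9808 / 4.3692 = 0.2245
S_new/S_old = (A_new/A_old)^z = 0.28^0.2245 = exp(0.2245 × -1.2730) = 0.7514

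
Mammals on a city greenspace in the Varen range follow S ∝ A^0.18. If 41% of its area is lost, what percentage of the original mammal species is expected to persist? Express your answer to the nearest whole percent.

S_new/S_old = (A_new/A_old)^z = 0.59^0.18
= exp(0.18 × ln 0.59) = exp(0.18 × -0.5276) = exp(-0.0950) ≈ 0.9094

91%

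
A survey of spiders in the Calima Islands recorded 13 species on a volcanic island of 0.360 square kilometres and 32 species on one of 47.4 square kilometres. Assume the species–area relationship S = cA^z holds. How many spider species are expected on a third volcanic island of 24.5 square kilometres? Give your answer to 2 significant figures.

28

z = ln(32/13) / ln(47.4/0.36) = 0.9008 / 4.8803 = 0.1846
c = 13 / 0.36^0.1846 = 13 / 0.8281 = 15.7
S₃ = 15.7 × 24.5^0.1846 = 15.7 × 1.805 ≈ 28.33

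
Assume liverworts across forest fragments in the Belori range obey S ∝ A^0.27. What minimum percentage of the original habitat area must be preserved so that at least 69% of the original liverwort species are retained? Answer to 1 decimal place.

Need (A_new/A_old)^0.27 = 0.69, so A_new/A_old = 0.69^(1/0.27) = 0.69^3.704
ln(A_new/A_old) = ln 0.69 / 0.27 = -0.3711 / 0.27 = -1.3743
A_new/A_old = e^-1.3743 ≈ 0.253

25.3%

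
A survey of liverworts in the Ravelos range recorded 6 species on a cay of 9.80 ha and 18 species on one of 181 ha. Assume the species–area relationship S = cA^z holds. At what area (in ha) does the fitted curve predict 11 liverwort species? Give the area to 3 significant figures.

49.0 ha

z = ln(18/6) / ln(181/9.8) = 1.0986 / 2.9161 = 0.3767
c = 6 / 9.8^0.3767 = 6 / 2.363 = 2.539
A = (11/2.539)^(1/0.3767) ⇒ ln A = ln(4.332)/0.3767 = 3.8913
A = e^3.8913 ≈ 48.97 ha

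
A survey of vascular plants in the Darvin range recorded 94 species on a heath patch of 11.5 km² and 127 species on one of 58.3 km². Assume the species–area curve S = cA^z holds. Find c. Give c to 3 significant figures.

59.8

z = ln(S₂/S₁) / ln(A₂/A₁) = ln(127/94) / ln(58.3/11.5) = 0.3009 / 1.6233 = 0.1854
c = S₁ / A₁^z = 94 / 11.5^0.1854 = 94 / 1.573 = 59.77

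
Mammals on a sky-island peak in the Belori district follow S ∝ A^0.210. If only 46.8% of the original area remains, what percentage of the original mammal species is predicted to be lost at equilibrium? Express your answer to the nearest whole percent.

15%

S_new/S_old = (A_new/A_old)^z = 0.468^0.21
= exp(0.21 × ln 0.468) = exp(0.21 × -0.7593) = exp(-0.1595) ≈ 0.8526
Fraction lost = 1 − 0.8526 = 0.1474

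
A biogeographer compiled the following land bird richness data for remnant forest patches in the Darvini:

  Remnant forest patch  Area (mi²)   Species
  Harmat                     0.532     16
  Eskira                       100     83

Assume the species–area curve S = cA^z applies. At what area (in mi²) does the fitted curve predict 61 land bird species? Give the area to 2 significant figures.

z = ln(83/16) / ln(100/0.532) = 1.6463 / 5.2363 = 0.3144
c = 16 / 0.532^0.3144 = 16 / 0.82 = 19.51
A = (61/19.51)^(1/0.3144) ⇒ ln A = ln(3.126)/0.3144 = 3.6256
A = e^3.6256 ≈ 37.55 mi²

38 mi²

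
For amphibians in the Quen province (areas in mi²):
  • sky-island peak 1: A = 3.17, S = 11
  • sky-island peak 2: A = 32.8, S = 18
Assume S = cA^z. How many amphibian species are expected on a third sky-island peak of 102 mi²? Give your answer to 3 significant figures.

z = ln(18/11) / ln(32.8/3.17) = 0.4925 / 2.3367 = 0.2108
c = 11 / 3.17^0.2108 = 11 / 1.275 = 8.626
S₃ = 8.626 × 102^0.2108 = 8.626 × 2.65 ≈ 22.86

22.9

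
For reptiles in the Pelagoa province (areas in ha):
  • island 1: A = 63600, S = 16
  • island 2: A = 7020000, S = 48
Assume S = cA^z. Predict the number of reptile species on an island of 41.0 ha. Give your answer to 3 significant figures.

2.88

z = ln(48/16) / ln(7020000/63600) = 1.0986 / 4.7039 = 0.2336
c = 16 / 63600^0.2336 = 16 / 13.24 = 1.209
S₃ = 1.209 × 41^0.2336 = 1.209 × 2.381 ≈ 2.877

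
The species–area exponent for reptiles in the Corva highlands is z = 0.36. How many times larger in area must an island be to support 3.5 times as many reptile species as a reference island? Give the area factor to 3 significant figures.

32.5

(A₂/A₁)^0.36 = 3.5, so A₂/A₁ = 3.5^(1/0.36) = 3.5^2.778
ln(A₂/A₁) = ln 3.5 / 0.36 = 1.2528 / 0.36 = 3.4799
A₂/A₁ = e^3.4799 ≈ 32.46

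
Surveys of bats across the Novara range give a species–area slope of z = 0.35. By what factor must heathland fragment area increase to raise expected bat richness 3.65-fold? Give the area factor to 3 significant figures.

40.4

(A₂/A₁)^0.35 = 3.65, so A₂/A₁ = 3.65^(1/0.35) = 3.65^2.857
ln(A₂/A₁) = ln 3.65 / 0.35 = 1.2947 / 0.35 = 3.6992
A₂/A₁ = e^3.6992 ≈ 40.42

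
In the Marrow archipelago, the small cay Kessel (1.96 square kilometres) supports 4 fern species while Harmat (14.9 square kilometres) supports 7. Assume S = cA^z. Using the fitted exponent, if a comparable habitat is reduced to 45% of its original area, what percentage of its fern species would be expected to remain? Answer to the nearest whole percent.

80%

z = ln(7/4) / ln(14.9/1.96) = 0.5596 / 2.0284 = 0.2759
S_new/S_old = (A_new/A_old)^z = 0.45^0.2759 = exp(0.2759 × -0.7985) = 0.8023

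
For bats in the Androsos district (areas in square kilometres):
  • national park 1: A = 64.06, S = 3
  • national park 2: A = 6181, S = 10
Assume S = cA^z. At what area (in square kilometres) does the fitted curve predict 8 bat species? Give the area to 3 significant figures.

2650 square kilometres

z = ln(10/3) / ln(6181/64.06) = 1.2040 / 4.5694 = 0.2635
c = 3 / 64.06^0.2635 = 3 / 2.992 = 1.003
A = (8/1.003)^(1/0.2635) ⇒ ln A = ln(7.98)/0.2635 = 7.8823
A = e^7.8823 ≈ 2650 square kilometres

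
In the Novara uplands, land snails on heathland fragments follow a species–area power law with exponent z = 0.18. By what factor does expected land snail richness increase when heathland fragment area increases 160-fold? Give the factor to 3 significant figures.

S₂/S₁ = (A₂/A₁)^z = 160^0.18
ln(S₂/S₁) = 0.18 × ln 160 = 0.18 × 5.0752 = 0.9135
S₂/S₁ = e^0.9135 ≈ 2.493

2.49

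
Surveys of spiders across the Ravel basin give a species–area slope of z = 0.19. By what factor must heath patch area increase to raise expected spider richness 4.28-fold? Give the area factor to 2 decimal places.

(A₂/A₁)^0.19 = 4.28, so A₂/A₁ = 4.28^(1/0.19) = 4.28^5.263
ln(A₂/A₁) = ln 4.28 / 0.19 = 1.4540 / 0.19 = 7.6524
A₂/A₁ = e^7.6524 ≈ 2106

2105.66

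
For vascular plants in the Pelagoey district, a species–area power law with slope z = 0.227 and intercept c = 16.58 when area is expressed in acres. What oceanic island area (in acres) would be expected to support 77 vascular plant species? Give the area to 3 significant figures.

867 acres

77 = 16.58 × A^0.227  ⇒  A^0.227 = 77/16.58 = 4.644
ln A = ln(4.644) / 0.227 = 1.5356 / 0.227 = 6.7648
A = e^6.7648 ≈ 866.8 acres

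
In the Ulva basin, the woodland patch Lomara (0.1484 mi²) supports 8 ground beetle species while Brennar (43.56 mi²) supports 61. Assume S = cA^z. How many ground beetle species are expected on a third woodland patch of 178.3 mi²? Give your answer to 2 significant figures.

z = ln(61/8) / ln(43.56/0.1484) = 2.0314 / 5.6820 = 0.3575
c = 8 / 0.1484^0.3575 = 8 / 0.5056 = 15.82
S₃ = 15.82 × 178.3^0.3575 = 15.82 × 6.38 ≈ 101

100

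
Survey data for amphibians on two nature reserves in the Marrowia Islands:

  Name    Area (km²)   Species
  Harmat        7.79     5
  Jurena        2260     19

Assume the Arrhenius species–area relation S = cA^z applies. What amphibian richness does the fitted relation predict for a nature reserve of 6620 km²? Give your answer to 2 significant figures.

z = ln(19/5) / ln(2260/7.79) = 1.3350 / 5.6703 = 0.2354
c = 5 / 7.79^0.2354 = 5 / 1.621 = 3.084
S₃ = 3.084 × 6620^0.2354 = 3.084 × 7.936 ≈ 24.47

24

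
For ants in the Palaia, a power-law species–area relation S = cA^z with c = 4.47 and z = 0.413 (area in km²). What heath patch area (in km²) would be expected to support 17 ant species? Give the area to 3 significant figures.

17 = 4.47 × A^0.413  ⇒  A^0.413 = 17/4.47 = 3.803
ln A = ln(3.803) / 0.413 = 1.3358 / 0.413 = 3.2344
A = e^3.2344 ≈ 25.39 km²

25.4 km²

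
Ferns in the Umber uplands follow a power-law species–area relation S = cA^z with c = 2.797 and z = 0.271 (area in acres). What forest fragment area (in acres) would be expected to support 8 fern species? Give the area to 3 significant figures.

8 = 2.797 × A^0.271  ⇒  A^0.271 = 8/2.797 = 2.86
ln A = ln(2.86) / 0.271 = 1.0509 / 0.271 = 3.8778
A = e^3.8778 ≈ 48.32 acres

48.3 acres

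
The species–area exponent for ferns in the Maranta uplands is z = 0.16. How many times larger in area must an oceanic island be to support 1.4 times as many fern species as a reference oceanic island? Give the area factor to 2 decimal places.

(A₂/A₁)^0.16 = 1.4, so A₂/A₁ = 1.4^(1/0.16) = 1.4^6.25
ln(A₂/A₁) = ln 1.4 / 0.16 = 0.3365 / 0.16 = 2.1030
A₂/A₁ = e^2.1030 ≈ 8.19

8.19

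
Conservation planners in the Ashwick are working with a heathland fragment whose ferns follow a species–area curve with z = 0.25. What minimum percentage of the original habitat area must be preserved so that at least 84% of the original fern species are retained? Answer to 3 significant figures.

Need (A_new/A_old)^0.25 = 0.84, so A_new/A_old = 0.84^(1/0.25) = 0.84^4
ln(A_new/A_old) = ln 0.84 / 0.25 = -0.1744 / 0.25 = -0.6974
A_new/A_old = e^-0.6974 ≈ 0.4979

49.8%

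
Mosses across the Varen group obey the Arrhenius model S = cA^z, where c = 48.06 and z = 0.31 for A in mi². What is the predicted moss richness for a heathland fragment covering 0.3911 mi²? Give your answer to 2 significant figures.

S = 48.06 × 0.3911^0.31
ln S = ln 48.06 + 0.31 × ln 0.3911 = 3.8725 + 0.31 × -0.9388 = 3.5814
S = e^3.5814 ≈ 35.92

36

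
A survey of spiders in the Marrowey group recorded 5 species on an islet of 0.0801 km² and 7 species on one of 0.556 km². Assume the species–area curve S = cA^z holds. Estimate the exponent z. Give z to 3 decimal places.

0.174

Taking logs: ln S = ln c + z ln A, so z = (ln S₂ − ln S₁)/(ln A₂ − ln A₁).
z = ln(7/5) / ln(0.556/0.0801) = ln(1.4) / ln(6.941) = 0.3365 / 1.9375 = 0.1737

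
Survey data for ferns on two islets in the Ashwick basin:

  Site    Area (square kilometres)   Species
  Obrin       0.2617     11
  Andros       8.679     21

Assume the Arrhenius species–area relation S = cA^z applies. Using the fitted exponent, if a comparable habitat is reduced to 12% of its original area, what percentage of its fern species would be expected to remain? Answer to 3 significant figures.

67.6%

z = ln(21/11) / ln(8.679/0.2617) = 0.6466 / 3.5015 = 0.1847
S_new/S_old = (A_new/A_old)^z = 0.12^0.1847 = exp(0.1847 × -2.1203) = 0.676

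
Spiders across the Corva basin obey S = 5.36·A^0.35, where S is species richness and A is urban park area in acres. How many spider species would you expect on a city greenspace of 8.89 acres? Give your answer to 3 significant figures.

S = 5.36 × 8.89^0.35 = 5.36 × 2.148 ≈ 11.52

11.5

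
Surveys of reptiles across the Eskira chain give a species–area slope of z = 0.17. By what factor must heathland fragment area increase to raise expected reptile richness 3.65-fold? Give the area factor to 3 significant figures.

2030

(A₂/A₁)^0.17 = 3.65, so A₂/A₁ = 3.65^(1/0.17) = 3.65^5.882
ln(A₂/A₁) = ln 3.65 / 0.17 = 1.2947 / 0.17 = 7.6160
A₂/A₁ = e^7.6160 ≈ 2031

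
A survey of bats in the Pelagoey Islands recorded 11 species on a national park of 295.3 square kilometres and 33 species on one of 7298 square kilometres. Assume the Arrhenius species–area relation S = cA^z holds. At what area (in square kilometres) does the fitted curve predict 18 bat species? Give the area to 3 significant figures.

1240 square kilometres

z = ln(33/11) / ln(7298/295.3) = 1.0986 / 3.2074 = 0.3425
c = 11 / 295.3^0.3425 = 11 / 7.017 = 1.568
A = (18/1.568)^(1/0.3425) ⇒ ln A = ln(11.48)/0.3425 = 7.1258
A = e^7.1258 ≈ 1244 square kilometres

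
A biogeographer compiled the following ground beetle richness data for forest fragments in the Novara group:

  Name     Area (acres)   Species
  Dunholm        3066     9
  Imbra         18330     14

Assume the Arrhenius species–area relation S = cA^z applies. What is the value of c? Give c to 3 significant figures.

1.24

z = ln(S₂/S₁) / ln(A₂/A₁) = ln(14/9) / ln(18330/3066) = 0.4418 / 1.7882 = 0.2471
c = S₁ / A₁^z = 9 / 3066^0.2471 = 9 / 7.269 = 1.238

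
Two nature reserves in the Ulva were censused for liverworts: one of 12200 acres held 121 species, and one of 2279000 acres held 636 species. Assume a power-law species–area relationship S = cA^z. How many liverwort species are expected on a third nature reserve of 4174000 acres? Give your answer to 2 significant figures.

770

z = ln(636/121) / ln(2279000/12200) = 1.6594 / 5.2301 = 0.3173
c = 121 / 12200^0.3173 = 121 / 19.79 = 6.113
S₃ = 6.113 × 4174000^0.3173 = 6.113 × 126.1 ≈ 770.6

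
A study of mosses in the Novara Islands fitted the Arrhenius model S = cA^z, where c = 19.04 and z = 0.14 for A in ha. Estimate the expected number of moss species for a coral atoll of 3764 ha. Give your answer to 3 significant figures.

S = 19.04 × 3764^0.14
ln S = ln 19.04 + 0.14 × ln 3764 = 2.9465 + 0.14 × 8.2332 = 4.0992
S = e^4.0992 ≈ 60.29

60.3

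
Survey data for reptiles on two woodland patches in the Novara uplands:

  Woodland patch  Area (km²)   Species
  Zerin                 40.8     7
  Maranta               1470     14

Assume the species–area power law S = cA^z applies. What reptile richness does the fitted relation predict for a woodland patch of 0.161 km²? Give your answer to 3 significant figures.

2.40

z = ln(14/7) / ln(1470/40.8) = 0.6931 / 3.5843 = 0.1934
c = 7 / 40.8^0.1934 = 7 / 2.049 = 3.417
S₃ = 3.417 × 0.161^0.1934 = 3.417 × 0.7024 ≈ 2.4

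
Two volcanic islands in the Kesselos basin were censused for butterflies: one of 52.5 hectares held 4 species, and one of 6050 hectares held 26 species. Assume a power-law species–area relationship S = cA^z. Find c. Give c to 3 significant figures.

0.839

z = ln(S₂/S₁) / ln(A₂/A₁) = ln(26/4) / ln(6050/52.5) = 1.8718 / 4.7470 = 0.3943
c = S₁ / A₁^z = 4 / 52.5^0.3943 = 4 / 4.767 = 0.839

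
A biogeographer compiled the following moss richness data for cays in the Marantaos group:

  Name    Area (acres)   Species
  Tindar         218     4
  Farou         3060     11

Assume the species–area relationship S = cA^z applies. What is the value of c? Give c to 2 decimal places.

z = ln(S₂/S₁) / ln(A₂/A₁) = ln(11/4) / ln(3060/218) = 1.0116 / 2.6417 = 0.3829
c = S₁ / A₁^z = 4 / 218^0.3829 = 4 / 7.861 = 0.5088

0.51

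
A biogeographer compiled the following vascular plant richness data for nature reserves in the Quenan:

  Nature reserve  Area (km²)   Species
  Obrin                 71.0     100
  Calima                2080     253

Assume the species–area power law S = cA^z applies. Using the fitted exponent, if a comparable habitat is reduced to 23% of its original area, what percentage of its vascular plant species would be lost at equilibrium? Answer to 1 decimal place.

z = ln(253/100) / ln(2080/71) = 0.9282 / 3.3774 = 0.2748
S_new/S_old = (A_new/A_old)^z = 0.23^0.2748 = exp(0.2748 × -1.4697) = 0.6677
Fraction lost = 1 − 0.6677 = 0.3323

33.2%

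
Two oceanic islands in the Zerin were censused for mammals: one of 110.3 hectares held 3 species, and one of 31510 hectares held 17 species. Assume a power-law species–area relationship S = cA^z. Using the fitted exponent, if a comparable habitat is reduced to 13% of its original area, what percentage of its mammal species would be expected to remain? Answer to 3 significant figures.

53.5%

z = ln(17/3) / ln(31510/110.3) = 1.7346 / 5.6549 = 0.3067
S_new/S_old = (A_new/A_old)^z = 0.13^0.3067 = exp(0.3067 × -2.0402) = 0.5348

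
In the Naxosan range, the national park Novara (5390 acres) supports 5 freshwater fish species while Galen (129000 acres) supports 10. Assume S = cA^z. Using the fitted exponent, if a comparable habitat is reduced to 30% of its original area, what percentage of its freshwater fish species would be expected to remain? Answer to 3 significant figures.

z = ln(10/5) / ln(129000/5390) = 0.6931 / 3.1753 = 0.2183
S_new/S_old = (A_new/A_old)^z = 0.3^0.2183 = exp(0.2183 × -1.2040) = 0.7689

76.9%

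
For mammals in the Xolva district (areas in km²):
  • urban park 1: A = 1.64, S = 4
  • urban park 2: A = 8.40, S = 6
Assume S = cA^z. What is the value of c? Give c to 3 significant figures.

z = ln(S₂/S₁) / ln(A₂/A₁) = ln(6/4) / ln(8.4/1.64) = 0.4055 / 1.6335 = 0.2482
c = S₁ / A₁^z = 4 / 1.64^0.2482 = 4 / 1.131 = 3.538

3.54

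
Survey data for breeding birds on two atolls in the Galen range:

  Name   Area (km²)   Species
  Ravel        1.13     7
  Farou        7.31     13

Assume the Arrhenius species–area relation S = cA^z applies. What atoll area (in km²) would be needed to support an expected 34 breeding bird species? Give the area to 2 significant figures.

130 km²

z = ln(13/7) / ln(7.31/1.13) = 0.6190 / 1.8670 = 0.3316
c = 7 / 1.13^0.3316 = 7 / 1.041 = 6.722
A = (34/6.722)^(1/0.3316) ⇒ ln A = ln(5.058)/0.3316 = 4.8889
A = e^4.8889 ≈ 132.8 km²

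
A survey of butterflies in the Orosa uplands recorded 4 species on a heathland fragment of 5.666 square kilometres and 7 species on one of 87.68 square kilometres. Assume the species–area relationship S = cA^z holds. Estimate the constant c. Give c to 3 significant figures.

z = ln(S₂/S₁) / ln(A₂/A₁) = ln(7/4) / ln(87.68/5.666) = 0.5596 / 2.7392 = 0.2043
c = S₁ / A₁^z = 4 / 5.666^0.2043 = 4 / 1.425 = 2.807

2.81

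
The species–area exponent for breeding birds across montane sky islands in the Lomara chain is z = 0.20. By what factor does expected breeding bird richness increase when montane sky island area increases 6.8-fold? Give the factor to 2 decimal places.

1.47

S₂/S₁ = (A₂/A₁)^z = 6.8^0.2
ln(S₂/S₁) = 0.2 × ln 6.8 = 0.2 × 1.9169 = 0.3834
S₂/S₁ = e^0.3834 ≈ 1.467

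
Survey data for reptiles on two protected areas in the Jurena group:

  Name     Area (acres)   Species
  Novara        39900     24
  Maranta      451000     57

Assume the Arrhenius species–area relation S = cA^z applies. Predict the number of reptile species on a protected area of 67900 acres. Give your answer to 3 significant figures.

z = ln(57/24) / ln(451000/39900) = 0.8650 / 2.4251 = 0.3567
c = 24 / 39900^0.3567 = 24 / 43.76 = 0.5484
S₃ = 0.5484 × 67900^0.3567 = 0.5484 × 52.9 ≈ 29.01

29.0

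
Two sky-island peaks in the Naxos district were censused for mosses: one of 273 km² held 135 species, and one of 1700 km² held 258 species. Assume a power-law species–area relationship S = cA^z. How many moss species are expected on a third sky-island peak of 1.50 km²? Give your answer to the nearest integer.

21

z = ln(258/135) / ln(1700/273) = 0.6477 / 1.8289 = 0.3541
c = 135 / 273^0.3541 = 135 / 7.29 = 18.52
S₃ = 18.52 × 1.5^0.3541 = 18.52 × 1.154 ≈ 21.38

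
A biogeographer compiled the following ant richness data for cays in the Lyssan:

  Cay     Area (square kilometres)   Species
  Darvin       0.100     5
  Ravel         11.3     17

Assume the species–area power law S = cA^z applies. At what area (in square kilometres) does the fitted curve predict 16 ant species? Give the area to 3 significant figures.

z = ln(17/5) / ln(11.3/0.1) = 1.2238 / 4.7274 = 0.2589
c = 5 / 0.1^0.2589 = 5 / 0.551 = 9.075
A = (16/9.075)^(1/0.2589) ⇒ ln A = ln(1.763)/0.2589 = 2.1906
A = e^2.1906 ≈ 8.941 square kilometres

8.94 square kilometres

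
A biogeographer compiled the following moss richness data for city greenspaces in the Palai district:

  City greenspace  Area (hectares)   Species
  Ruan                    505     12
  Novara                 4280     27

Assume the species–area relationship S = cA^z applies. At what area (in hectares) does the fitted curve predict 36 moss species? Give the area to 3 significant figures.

z = ln(27/12) / ln(4280/505) = 0.8109 / 2.1371 = 0.3794
c = 12 / 505^0.3794 = 12 / 10.61 = 1.131
A = (36/1.131)^(1/0.3794) ⇒ ln A = ln(31.83)/0.3794 = 9.1199
A = e^9.1199 ≈ 9135 hectares

9140 hectares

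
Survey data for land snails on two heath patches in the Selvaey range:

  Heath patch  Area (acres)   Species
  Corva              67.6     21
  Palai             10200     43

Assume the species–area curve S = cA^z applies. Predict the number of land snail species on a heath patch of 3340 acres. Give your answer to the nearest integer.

z = ln(43/21) / ln(10200/67.6) = 0.7167 / 5.0165 = 0.1429
c = 21 / 67.6^0.1429 = 21 / 1.826 = 11.5
S₃ = 11.5 × 3340^0.1429 = 11.5 × 3.187 ≈ 36.66

37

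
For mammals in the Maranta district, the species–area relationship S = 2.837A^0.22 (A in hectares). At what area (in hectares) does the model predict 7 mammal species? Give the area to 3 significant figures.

7 = 2.837 × A^0.22  ⇒  A^0.22 = 7/2.837 = 2.467
ln A = ln(2.467) / 0.22 = 0.9032 / 0.22 = 4.1053
A = e^4.1053 ≈ 60.66 hectares

60.7 hectares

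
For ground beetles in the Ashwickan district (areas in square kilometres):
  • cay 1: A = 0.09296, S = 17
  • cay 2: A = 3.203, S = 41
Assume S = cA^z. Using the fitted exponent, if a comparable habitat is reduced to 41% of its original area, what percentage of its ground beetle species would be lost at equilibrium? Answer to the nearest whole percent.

20%

z = ln(41/17) / ln(3.203/0.09296) = 0.8804 / 3.5397 = 0.2487
S_new/S_old = (A_new/A_old)^z = 0.41^0.2487 = exp(0.2487 × -0.8916) = 0.8011
Fraction lost = 1 − 0.8011 = 0.1989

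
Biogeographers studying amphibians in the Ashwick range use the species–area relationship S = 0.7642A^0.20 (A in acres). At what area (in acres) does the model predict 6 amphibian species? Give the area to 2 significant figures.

30000 acres

6 = 0.7642 × A^0.2  ⇒  A^0.2 = 6/0.7642 = 7.851
ln A = ln(7.851) / 0.2 = 2.0607 / 0.2 = 10.3034
A = e^10.3034 ≈ 29835 acres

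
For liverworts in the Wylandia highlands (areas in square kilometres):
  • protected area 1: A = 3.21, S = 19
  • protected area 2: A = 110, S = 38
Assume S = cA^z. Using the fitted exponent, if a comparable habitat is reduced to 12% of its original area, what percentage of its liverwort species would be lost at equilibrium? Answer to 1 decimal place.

34.0%

z = ln(38/19) / ln(110/3.21) = 0.6931 / 3.5342 = 0.1961
S_new/S_old = (A_new/A_old)^z = 0.12^0.1961 = exp(0.1961 × -2.1203) = 0.6598
Fraction lost = 1 − 0.6598 = 0.3402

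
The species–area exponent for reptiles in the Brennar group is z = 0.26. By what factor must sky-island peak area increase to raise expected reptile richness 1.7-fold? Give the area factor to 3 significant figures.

(A₂/A₁)^0.26 = 1.7, so A₂/A₁ = 1.7^(1/0.26) = 1.7^3.846
ln(A₂/A₁) = ln 1.7 / 0.26 = 0.5306 / 0.26 = 2.0409
A₂/A₁ = e^2.0409 ≈ 7.697

7.70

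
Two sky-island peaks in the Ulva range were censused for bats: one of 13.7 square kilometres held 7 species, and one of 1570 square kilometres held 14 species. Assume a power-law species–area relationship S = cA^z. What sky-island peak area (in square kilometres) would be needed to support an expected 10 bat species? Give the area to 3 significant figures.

157 square kilometres

z = ln(14/7) / ln(1570/13.7) = 0.6931 / 4.7414 = 0.1462
c = 7 / 13.7^0.1462 = 7 / 1.466 = 4.774
A = (10/4.774)^(1/0.1462) ⇒ ln A = ln(2.094)/0.1462 = 5.0572
A = e^5.0572 ≈ 157.2 square kilometres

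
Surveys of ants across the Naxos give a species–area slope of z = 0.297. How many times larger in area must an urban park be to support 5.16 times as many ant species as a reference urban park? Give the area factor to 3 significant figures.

(A₂/A₁)^0.297 = 5.16, so A₂/A₁ = 5.16^(1/0.297) = 5.16^3.367
ln(A₂/A₁) = ln 5.16 / 0.297 = 1.6409 / 0.297 = 5.5250
A₂/A₁ = e^5.5250 ≈ 250.9

251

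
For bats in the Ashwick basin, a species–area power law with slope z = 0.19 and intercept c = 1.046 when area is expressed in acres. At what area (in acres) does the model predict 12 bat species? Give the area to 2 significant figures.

12 = 1.046 × A^0.19  ⇒  A^0.19 = 12/1.046 = 11.47
ln A = ln(11.47) / 0.19 = 2.4399 / 0.19 = 12.8418
A = e^12.8418 ≈ 377662 acres

380000 acres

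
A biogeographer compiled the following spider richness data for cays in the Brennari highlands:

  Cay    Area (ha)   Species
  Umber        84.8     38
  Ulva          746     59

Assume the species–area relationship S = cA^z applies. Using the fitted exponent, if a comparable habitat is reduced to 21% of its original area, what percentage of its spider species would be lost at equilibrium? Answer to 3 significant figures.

z = ln(59/38) / ln(746/84.8) = 0.4400 / 2.1744 = 0.2023
S_new/S_old = (A_new/A_old)^z = 0.21^0.2023 = exp(0.2023 × -1.5606) = 0.7292
Fraction lost = 1 − 0.7292 = 0.2708

27.1%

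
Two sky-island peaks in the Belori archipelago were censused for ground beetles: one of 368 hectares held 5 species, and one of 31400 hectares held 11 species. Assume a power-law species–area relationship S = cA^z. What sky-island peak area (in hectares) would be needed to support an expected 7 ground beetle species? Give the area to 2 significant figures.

2500 hectares

z = ln(11/5) / ln(31400/368) = 0.7885 / 4.4465 = 0.1773
c = 5 / 368^0.1773 = 5 / 2.851 = 1.754
A = (7/1.754)^(1/0.1773) ⇒ ln A = ln(3.991)/0.1773 = 7.8056
A = e^7.8056 ≈ 2454 hectares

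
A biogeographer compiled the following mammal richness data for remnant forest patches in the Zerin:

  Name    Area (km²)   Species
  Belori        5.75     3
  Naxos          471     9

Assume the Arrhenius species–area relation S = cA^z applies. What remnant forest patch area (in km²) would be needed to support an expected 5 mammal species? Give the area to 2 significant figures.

45 km²

z = ln(9/3) / ln(471/5.75) = 1.0986 / 4.4057 = 0.2494
c = 3 / 5.75^0.2494 = 3 / 1.547 = 1.939
A = (5/1.939)^(1/0.2494) ⇒ ln A = ln(2.578)/0.2494 = 3.7977
A = e^3.7977 ≈ 44.6 km²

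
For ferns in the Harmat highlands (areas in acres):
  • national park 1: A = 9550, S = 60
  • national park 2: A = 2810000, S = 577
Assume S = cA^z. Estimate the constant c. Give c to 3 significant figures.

z = ln(S₂/S₁) / ln(A₂/A₁) = ln(577/60) / ln(2810000/9550) = 2.2635 / 5.6844 = 0.3982
c = S₁ / A₁^z = 60 / 9550^0.3982 = 60 / 38.44 = 1.561

1.56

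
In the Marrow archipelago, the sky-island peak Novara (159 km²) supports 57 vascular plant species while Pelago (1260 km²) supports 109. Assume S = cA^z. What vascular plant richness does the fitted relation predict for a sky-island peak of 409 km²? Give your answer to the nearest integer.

z = ln(109/57) / ln(1260/159) = 0.6483 / 2.0700 = 0.3132
c = 57 / 159^0.3132 = 57 / 4.892 = 11.65
S₃ = 11.65 × 409^0.3132 = 11.65 × 6.576 ≈ 76.63

77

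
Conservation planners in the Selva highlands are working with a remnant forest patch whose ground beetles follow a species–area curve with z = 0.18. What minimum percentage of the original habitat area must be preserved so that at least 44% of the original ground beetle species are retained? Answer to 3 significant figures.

1.05%

Need (A_new/A_old)^0.18 = 0.44, so A_new/A_old = 0.44^(1/0.18) = 0.44^5.556
ln(A_new/A_old) = ln 0.44 / 0.18 = -0.8210 / 0.18 = -4.5610
A_new/A_old = e^-4.5610 ≈ 0.01045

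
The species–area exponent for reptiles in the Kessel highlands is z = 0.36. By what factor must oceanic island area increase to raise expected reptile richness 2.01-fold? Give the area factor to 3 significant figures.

6.95

(A₂/A₁)^0.36 = 2.01, so A₂/A₁ = 2.01^(1/0.36) = 2.01^2.778
ln(A₂/A₁) = ln 2.01 / 0.36 = 0.6981 / 0.36 = 1.9393
A₂/A₁ = e^1.9393 ≈ 6.954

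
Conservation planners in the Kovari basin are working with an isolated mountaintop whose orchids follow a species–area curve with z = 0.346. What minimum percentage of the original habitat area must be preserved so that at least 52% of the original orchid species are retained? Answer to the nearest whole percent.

Need (A_new/A_old)^0.346 = 0.52, so A_new/A_old = 0.52^(1/0.346) = 0.52^2.89
ln(A_new/A_old) = ln 0.52 / 0.346 = -0.6539 / 0.346 = -1.8900
A_new/A_old = e^-1.8900 ≈ 0.1511

15%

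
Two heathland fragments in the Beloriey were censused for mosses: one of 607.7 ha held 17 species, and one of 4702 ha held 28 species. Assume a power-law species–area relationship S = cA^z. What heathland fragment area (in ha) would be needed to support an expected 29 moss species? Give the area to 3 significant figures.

5430 ha

z = ln(28/17) / ln(4702/607.7) = 0.4990 / 2.0461 = 0.2439
c = 17 / 607.7^0.2439 = 17 / 4.774 = 3.561
A = (29/3.561)^(1/0.2439) ⇒ ln A = ln(8.144)/0.2439 = 8.5996
A = e^8.5996 ≈ 5430 ha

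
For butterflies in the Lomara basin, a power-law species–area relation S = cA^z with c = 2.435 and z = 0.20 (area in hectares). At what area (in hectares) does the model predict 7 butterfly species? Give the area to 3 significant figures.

7 = 2.435 × A^0.2  ⇒  A^0.2 = 7/2.435 = 2.875
ln A = ln(2.875) / 0.2 = 1.0560 / 0.2 = 5.2798
A = e^5.2798 ≈ 196.3 hectares

196 hectares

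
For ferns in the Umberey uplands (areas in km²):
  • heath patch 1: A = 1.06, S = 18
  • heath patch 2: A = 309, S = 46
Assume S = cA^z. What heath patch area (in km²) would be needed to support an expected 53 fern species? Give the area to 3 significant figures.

z = ln(46/18) / ln(309/1.06) = 0.9383 / 5.6751 = 0.1653
c = 18 / 1.06^0.1653 = 18 / 1.01 = 17.83
A = (53/17.83)^(1/0.1653) ⇒ ln A = ln(2.973)/0.1653 = 6.5901
A = e^6.5901 ≈ 727.9 km²

728 km²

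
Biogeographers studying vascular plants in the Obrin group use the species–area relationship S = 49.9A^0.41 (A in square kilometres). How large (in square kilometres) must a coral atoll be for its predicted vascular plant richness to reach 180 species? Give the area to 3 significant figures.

22.9 square kilometres

180 = 49.9 × A^0.41  ⇒  A^0.41 = 180/49.9 = 3.607
ln A = ln(3.607) / 0.41 = 1.2829 / 0.41 = 3.1291
A = e^3.1291 ≈ 22.85 square kilometres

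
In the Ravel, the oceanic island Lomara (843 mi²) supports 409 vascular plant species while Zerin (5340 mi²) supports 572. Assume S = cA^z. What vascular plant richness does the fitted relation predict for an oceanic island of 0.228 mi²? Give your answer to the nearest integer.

z = ln(572/409) / ln(5340/843) = 0.3354 / 1.8460 = 0.1817
c = 409 / 843^0.1817 = 409 / 3.401 = 120.3
S₃ = 120.3 × 0.228^0.1817 = 120.3 × 0.7644 ≈ 91.92

92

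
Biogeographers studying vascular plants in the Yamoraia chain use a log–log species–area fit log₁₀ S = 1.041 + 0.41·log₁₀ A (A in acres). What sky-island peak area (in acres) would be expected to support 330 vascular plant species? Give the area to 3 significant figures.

330 = 10.99 × A^0.41  ⇒  A^0.41 = 330/10.99 = 30.03
ln A = ln(30.03) / 0.41 = 3.4021 / 0.41 = 8.2978
A = e^8.2978 ≈ 4015 acres

4020 acres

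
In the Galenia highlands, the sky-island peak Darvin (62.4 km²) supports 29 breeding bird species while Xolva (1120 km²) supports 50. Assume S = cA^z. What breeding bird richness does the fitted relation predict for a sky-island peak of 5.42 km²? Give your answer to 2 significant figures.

18

z = ln(50/29) / ln(1120/62.4) = 0.5447 / 2.8875 = 0.1886
c = 29 / 62.4^0.1886 = 29 / 2.181 = 13.3
S₃ = 13.3 × 5.42^0.1886 = 13.3 × 1.376 ≈ 18.29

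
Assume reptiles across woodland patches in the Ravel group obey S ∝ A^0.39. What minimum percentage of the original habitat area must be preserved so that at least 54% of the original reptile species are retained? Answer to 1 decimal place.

20.6%

Need (A_new/A_old)^0.39 = 0.54, so A_new/A_old = 0.54^(1/0.39) = 0.54^2.564
ln(A_new/A_old) = ln 0.54 / 0.39 = -0.6162 / 0.39 = -1.5800
A_new/A_old = e^-1.5800 ≈ 0.206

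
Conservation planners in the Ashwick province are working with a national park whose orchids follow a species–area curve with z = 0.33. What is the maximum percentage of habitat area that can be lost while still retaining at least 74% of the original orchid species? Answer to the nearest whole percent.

Need (A_new/A_old)^0.33 = 0.74, so A_new/A_old = 0.74^(1/0.33) = 0.74^3.03
ln(A_new/A_old) = ln 0.74 / 0.33 = -0.3011 / 0.33 = -0.9124
A_new/A_old = e^-0.9124 ≈ 0.4015
Fraction that can be lost = 1 − 0.4015 = 0.5985

60%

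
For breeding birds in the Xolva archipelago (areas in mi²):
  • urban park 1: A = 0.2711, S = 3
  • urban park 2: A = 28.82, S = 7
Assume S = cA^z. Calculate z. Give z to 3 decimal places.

0.182

Taking logs: ln S = ln c + z ln A, so z = (ln S₂ − ln S₁)/(ln A₂ − ln A₁).
z = ln(7/3) / ln(28.82/0.2711) = ln(2.333) / ln(106.3) = 0.8473 / 4.6663 = 0.1816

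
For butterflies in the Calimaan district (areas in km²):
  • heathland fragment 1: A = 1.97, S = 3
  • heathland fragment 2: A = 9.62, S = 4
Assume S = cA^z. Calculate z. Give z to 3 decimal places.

Taking logs: ln S = ln c + z ln A, so z = (ln S₂ − ln S₁)/(ln A₂ − ln A₁).
z = ln(4/3) / ln(9.62/1.97) = ln(1.333) / ln(4.883) = 0.2877 / 1.5858 = 0.1814

0.181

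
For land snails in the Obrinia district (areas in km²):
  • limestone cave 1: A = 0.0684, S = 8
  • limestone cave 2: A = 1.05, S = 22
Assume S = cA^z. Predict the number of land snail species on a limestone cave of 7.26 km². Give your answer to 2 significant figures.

z = ln(22/8) / ln(1.05/0.0684) = 1.0116 / 2.7312 = 0.3704
c = 8 / 0.0684^0.3704 = 8 / 0.3703 = 21.61
S₃ = 21.61 × 7.26^0.3704 = 21.61 × 2.084 ≈ 45.03

45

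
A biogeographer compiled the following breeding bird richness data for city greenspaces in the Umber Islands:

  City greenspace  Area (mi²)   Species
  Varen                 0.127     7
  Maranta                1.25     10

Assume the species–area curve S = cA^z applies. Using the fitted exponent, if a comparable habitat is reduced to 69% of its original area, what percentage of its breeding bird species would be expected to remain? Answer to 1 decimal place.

94.4%

z = ln(10/7) / ln(1.25/0.127) = 0.3567 / 2.2867 = 0.1560
S_new/S_old = (A_new/A_old)^z = 0.69^0.1560 = exp(0.1560 × -0.3711) = 0.9438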